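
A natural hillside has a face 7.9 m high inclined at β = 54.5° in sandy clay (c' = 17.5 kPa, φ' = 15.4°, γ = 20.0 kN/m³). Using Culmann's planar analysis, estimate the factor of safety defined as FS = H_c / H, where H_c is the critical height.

FS = 1.55

H_c = (4c'/γ) · sinβ cosφ' / [1 − cos(β − φ')]
    = (4·17.5/20.0) · sin54.5°·cos15.4° / [1 − cos39.1°]
    = 3.500 · 0.7849 / 0.2240 = 12.27 m
FS = H_c / H = 12.27 / 7.9 = 1.553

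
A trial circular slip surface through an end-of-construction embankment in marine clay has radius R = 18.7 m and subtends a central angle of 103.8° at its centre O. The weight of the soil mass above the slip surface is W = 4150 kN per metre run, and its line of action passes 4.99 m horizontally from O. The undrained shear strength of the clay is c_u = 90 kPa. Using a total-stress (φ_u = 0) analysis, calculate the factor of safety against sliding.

FS = 2.75

Taking moments about the centre O, the resisting moment is provided by the undrained shear strength acting along the arc:
Arc length L_a = R·θ = 18.7·(103.8°·π/180) = 18.7·1.8117 = 33.88 m
M_R = c_u·L_a·R = 90·33.88·18.7 = 57016.5 kN·m/m
M_D = W·d = 4150·4.99 = 20708.5 kN·m/m
FS = M_R / M_D = 57016.5 / 20708.5 = 2.753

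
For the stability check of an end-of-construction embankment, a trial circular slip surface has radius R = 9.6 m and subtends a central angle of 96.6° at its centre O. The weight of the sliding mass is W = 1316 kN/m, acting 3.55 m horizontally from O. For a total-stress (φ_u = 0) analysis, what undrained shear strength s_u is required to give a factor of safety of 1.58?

FS = s_u·L_a·R / (W·d), so s_u = FS·W·d / (L_a·R).
Arc length L_a = R·θ = 9.6·(96.6°·π/180) = 9.6·1.6860 = 16.19 m
s_u = 1.58·1316·3.55 / (16.19·9.6) = 7381.4 / 155.38 = 47.51 kPa

s_u = 47.5 kPa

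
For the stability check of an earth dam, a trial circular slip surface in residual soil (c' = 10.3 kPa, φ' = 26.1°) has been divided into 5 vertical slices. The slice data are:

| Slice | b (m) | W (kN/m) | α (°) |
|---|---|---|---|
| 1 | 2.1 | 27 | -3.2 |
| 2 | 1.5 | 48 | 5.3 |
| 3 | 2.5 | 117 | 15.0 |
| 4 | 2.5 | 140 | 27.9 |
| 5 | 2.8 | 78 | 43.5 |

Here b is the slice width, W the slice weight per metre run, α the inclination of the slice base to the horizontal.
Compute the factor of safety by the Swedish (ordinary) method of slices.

FS = 2.05

Ordinary method of slices: FS = Σ[c'·Δl_i + (W_i cosα_i)·tanφ'] / Σ W_i sinα_i, with Δl_i = b_i / cosα_i.
Slice 1: Δl = 2.1/cos(-3.2°) = 2.103 m; N'_1 = 27·cos(-3.2°) = 27.0; c'Δl = 21.66; W sinα = -1.5
Slice 2: Δl = 1.5/cos5.3° = 1.506 m; N'_2 = 48·cos5.3° = 47.8; c'Δl = 15.52; W sinα = 4.4
Slice 3: Δl = 2.5/cos15.0° = 2.588 m; N'_3 = 117·cos15.0° = 113.0; c'Δl = 26.66; W sinα = 30.3
Slice 4: Δl = 2.5/cos27.9° = 2.829 m; N'_4 = 140·cos27.9° = 123.7; c'Δl = 29.14; W sinα = 65.5
Slice 5: Δl = 2.8/cos43.5° = 3.860 m; N'_5 = 78·cos43.5° = 56.6; c'Δl = 39.76; W sinα = 53.7
Σc'Δl = 132.7 kN/m; ΣN' = 368.1 kN/m; ΣW sinα = 152.4 kN/m
Resisting = 132.7 + 368.1·tan26.1° = 132.7 + 180.3 = 313.1 kN/m
FS = 313.1 / 152.4 = 2.054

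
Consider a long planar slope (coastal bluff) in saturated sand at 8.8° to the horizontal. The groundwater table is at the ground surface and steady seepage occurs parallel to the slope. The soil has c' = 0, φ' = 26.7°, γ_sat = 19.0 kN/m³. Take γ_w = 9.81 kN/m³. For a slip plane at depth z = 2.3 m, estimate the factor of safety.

FS = 1.57

With seepage parallel to the slope and the water table at the surface, the effective normal stress on the slip plane uses the buoyant unit weight γ' = γ_sat − γ_w while the driving shear stress uses γ_sat:
FS = [c' + γ' z cos²β tanφ'] / [γ_sat z sinβ cosβ]
(For c' = 0 this reduces to FS = (γ'/γ_sat)·tanφ'/tanβ.)
γ' = 19.0 − 9.81 = 9.19 kN/m³
Numerator = 0.0 + 9.19·2.3·cos²8.8°·tan26.7° = 0.0 + 9.19·2.3·0.9766·0.5029 = 10.382 kPa
Denominator = 19.0·2.3·sin8.8°·cos8.8° = 19.0·2.3·0.1530·0.9882 = 6.607 kPa
FS = 10.382 / 6.607 = 1.571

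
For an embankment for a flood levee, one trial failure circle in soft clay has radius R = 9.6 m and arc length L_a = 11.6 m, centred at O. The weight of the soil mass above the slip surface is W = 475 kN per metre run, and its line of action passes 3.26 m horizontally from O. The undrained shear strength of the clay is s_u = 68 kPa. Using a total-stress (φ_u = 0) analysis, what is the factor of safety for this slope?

FS = 4.89

Taking moments about the centre O, the resisting moment is provided by the undrained shear strength acting along the arc:
M_R = s_u·L_a·R = 68·11.60·9.6 = 7572.5 kN·m/m
M_D = W·d = 475·3.26 = 1548.5 kN·m/m
FS = M_R / M_D = 7572.5 / 1548.5 = 4.890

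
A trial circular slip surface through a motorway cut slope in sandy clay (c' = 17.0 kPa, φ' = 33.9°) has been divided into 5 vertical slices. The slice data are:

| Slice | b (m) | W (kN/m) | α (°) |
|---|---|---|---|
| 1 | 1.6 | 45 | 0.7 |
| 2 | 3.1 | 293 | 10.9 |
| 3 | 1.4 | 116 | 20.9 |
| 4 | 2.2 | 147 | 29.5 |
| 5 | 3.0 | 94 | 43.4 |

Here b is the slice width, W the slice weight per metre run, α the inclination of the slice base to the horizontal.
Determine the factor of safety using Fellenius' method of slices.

Ordinary method of slices: FS = Σ[c'·Δl_i + (W_i cosα_i)·tanφ'] / Σ W_i sinα_i, with Δl_i = b_i / cosα_i.
Slice 1: Δl = 1.6/cos0.7° = 1.600 m; N'_1 = 45·cos0.7° = 45.0; c'Δl = 27.20; W sinα = 0.5
Slice 2: Δl = 3.1/cos10.9° = 3.157 m; N'_2 = 293·cos10.9° = 287.7; c'Δl = 53.67; W sinα = 55.4
Slice 3: Δl = 1.4/cos20.9° = 1.499 m; N'_3 = 116·cos20.9° = 108.4; c'Δl = 25.48; W sinα = 41.4
Slice 4: Δl = 2.2/cos29.5° = 2.528 m; N'_4 = 147·cos29.5° = 127.9; c'Δl = 42.97; W sinα = 72.4
Slice 5: Δl = 3.0/cos43.4° = 4.129 m; N'_5 = 94·cos43.4° = 68.3; c'Δl = 70.19; W sinα = 64.6
Σc'Δl = 219.5 kN/m; ΣN' = 637.3 kN/m; ΣW sinα = 234.3 kN/m
Resisting = 219.5 + 637.3·tan33.9° = 219.5 + 428.3 = 647.8 kN/m
FS = 647.8 / 234.3 = 2.765

FS = 2.76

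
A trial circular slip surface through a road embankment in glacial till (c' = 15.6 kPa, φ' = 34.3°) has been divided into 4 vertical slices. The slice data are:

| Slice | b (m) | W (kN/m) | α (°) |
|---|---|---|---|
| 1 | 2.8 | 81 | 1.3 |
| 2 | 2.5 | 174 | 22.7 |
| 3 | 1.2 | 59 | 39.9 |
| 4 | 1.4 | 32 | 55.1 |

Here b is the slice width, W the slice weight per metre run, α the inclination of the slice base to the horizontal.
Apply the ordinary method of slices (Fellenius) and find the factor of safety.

Ordinary method of slices: FS = Σ[c'·Δl_i + (W_i cosα_i)·tanφ'] / Σ W_i sinα_i, with Δl_i = b_i / cosα_i.
Slice 1: Δl = 2.8/cos1.3° = 2.801 m; N'_1 = 81·cos1.3° = 81.0; c'Δl = 43.69; W sinα = 1.8
Slice 2: Δl = 2.5/cos22.7° = 2.710 m; N'_2 = 174·cos22.7° = 160.5; c'Δl = 42.27; W sinα = 67.1
Slice 3: Δl = 1.2/cos39.9° = 1.564 m; N'_3 = 59·cos39.9° = 45.3; c'Δl = 24.40; W sinα = 37.8
Slice 4: Δl = 1.4/cos55.1° = 2.447 m; N'_4 = 32·cos55.1° = 18.3; c'Δl = 38.17; W sinα = 26.2
Σc'Δl = 148.5 kN/m; ΣN' = 305.1 kN/m; ΣW sinα = 133.1 kN/m
Resisting = 148.5 + 305.1·tan34.3° = 148.5 + 208.1 = 356.6 kN/m
FS = 356.6 / 133.1 = 2.680

FS = 2.68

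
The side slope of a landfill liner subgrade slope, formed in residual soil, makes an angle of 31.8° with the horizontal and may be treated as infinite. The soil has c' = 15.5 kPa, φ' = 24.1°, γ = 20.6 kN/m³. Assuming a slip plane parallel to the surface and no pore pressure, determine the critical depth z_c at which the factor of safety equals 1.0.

Setting FS = 1.00 in FS = [c' + γz cos²β tanφ'] / [γz sinβ cosβ] and solving for z:
z = c' / [γ cosβ (FS·sinβ − cosβ·tanφ')]
  = 15.5 / [20.6·cos31.8°·(1.00·sin31.8° − cos31.8°·tan24.1°)]
  = 15.5 / [20.6·0.8499·(1.00·0.5270 − 0.8499·0.4473)]
  = 15.5 / 2.5698 = 6.032 m

z_c = 6.03 m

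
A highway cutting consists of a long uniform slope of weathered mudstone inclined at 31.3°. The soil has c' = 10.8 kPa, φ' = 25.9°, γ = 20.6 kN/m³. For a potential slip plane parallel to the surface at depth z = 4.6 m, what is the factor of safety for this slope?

For an infinite slope with a slip plane parallel to the surface (no pore pressure): FS = [c' + γz cos²β tanφ'] / [γz sinβ cosβ].
γz = 20.6·4.6 = 94.76 kN/m²
Numerator = 10.8 + 94.76·cos²31.3°·tan25.9° = 10.8 + 94.76·0.7301·0.4856 = 44.394 kPa
Denominator = 94.76·sin31.3°·cos31.3° = 94.76·0.5195·0.8545 = 42.065 kPa
FS = 44.394 / 42.065 = 1.055

FS = 1.06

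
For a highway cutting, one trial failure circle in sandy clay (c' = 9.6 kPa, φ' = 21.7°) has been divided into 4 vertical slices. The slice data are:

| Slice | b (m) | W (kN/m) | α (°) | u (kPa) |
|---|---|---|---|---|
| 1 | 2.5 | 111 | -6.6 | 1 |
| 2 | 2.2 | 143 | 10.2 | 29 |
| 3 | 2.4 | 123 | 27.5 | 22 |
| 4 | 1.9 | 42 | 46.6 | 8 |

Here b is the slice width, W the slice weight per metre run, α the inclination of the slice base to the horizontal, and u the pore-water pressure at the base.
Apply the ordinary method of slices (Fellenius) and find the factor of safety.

Ordinary method of slices: FS = Σ[c'·Δl_i + (W_i cosα_i − u_i·Δl_i)·tanφ'] / Σ W_i sinα_i, with Δl_i = b_i / cosα_i.
Slice 1: Δl = 2.5/cos(-6.6°) = 2.517 m; N'_1 = 111·cos(-6.6°) − 1·2.517 = 107.7; c'Δl = 24.16; W sinα = -12.8
Slice 2: Δl = 2.2/cos10.2° = 2.235 m; N'_2 = 143·cos10.2° − 29·2.235 = 75.9; c'Δl = 21.46; W sinα = 25.3
Slice 3: Δl = 2.4/cos27.5° = 2.706 m; N'_3 = 123·cos27.5° − 22·2.706 = 49.6; c'Δl = 25.97; W sinα = 56.8
Slice 4: Δl = 1.9/cos46.6° = 2.765 m; N'_4 = 42·cos46.6° − 8·2.765 = 6.7; c'Δl = 26.55; W sinα = 30.5
Σc'Δl = 98.1 kN/m; ΣN' = 240.0 kN/m; ΣW sinα = 99.9 kN/m
Resisting = 98.1 + 240.0·tan21.7° = 98.1 + 95.5 = 193.6 kN/m
FS = 193.6 / 99.9 = 1.939

FS = 1.94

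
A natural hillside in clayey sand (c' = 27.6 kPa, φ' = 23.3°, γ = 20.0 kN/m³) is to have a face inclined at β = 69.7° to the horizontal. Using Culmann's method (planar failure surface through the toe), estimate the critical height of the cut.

Culmann's analysis gives the critical failure plane at α_cr = (β + φ')/2 = (69.7 + 23.3)/2 = 46.5°, and the critical height
H_c = (4c'/γ) · sinβ cosφ' / [1 − cos(β − φ')]
    = (4·27.6/20.0) · sin69.7°·cos23.3° / [1 − cos(46.4°)]
    = 5.520 · 0.9379·0.9184 / [1 − 0.6896]
    = 5.520 · 0.8614 / 0.3104
    = 15.32 m

H_c = 15.32 m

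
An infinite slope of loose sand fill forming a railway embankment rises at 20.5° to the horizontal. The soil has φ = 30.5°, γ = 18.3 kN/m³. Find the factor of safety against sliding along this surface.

FS = 1.58

For a dry cohesionless infinite slope the factor of safety is FS = tanφ / tanβ.
FS = tan30.5° / tan20.5° = 0.5890 / 0.3739 = 1.575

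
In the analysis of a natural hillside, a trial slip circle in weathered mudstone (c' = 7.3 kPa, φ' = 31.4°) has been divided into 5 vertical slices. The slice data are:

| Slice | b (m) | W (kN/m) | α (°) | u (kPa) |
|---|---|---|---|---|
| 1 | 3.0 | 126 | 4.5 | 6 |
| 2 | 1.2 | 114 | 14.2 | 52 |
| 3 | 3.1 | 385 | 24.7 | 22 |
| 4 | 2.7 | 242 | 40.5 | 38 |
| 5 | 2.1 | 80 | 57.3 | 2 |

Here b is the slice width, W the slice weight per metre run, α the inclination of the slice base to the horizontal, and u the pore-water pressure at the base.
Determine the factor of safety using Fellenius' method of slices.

Ordinary method of slices: FS = Σ[c'·Δl_i + (W_i cosα_i − u_i·Δl_i)·tanφ'] / Σ W_i sinα_i, with Δl_i = b_i / cosα_i.
Slice 1: Δl = 3.0/cos4.5° = 3.009 m; N'_1 = 126·cos4.5° − 6·3.009 = 107.6; c'Δl = 21.97; W sinα = 9.9
Slice 2: Δl = 1.2/cos14.2° = 1.238 m; N'_2 = 114·cos14.2° − 52·1.238 = 46.2; c'Δl = 9.04; W sinα = 28.0
Slice 3: Δl = 3.1/cos24.7° = 3.412 m; N'_3 = 385·cos24.7° − 22·3.412 = 274.7; c'Δl = 24.91; W sinα = 160.9
Slice 4: Δl = 2.7/cos40.5° = 3.551 m; N'_4 = 242·cos40.5° − 38·3.551 = 49.1; c'Δl = 25.92; W sinα = 157.2
Slice 5: Δl = 2.1/cos57.3° = 3.887 m; N'_5 = 80·cos57.3° − 2·3.887 = 35.4; c'Δl = 28.38; W sinα = 67.3
Σc'Δl = 110.2 kN/m; ΣN' = 512.9 kN/m; ΣW sinα = 423.2 kN/m
Resisting = 110.2 + 512.9·tan31.4° = 110.2 + 313.1 = 423.3 kN/m
FS = 423.3 / 423.2 = 1.000

FS = 1.00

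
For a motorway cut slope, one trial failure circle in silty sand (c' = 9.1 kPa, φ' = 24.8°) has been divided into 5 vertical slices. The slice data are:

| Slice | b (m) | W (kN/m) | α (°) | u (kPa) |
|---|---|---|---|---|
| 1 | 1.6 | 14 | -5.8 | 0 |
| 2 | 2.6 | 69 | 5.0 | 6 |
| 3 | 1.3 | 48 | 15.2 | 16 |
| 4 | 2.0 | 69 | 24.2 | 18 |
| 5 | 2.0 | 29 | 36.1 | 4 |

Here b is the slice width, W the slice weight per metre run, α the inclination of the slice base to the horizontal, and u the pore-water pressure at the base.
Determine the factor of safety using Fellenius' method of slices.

Ordinary method of slices: FS = Σ[c'·Δl_i + (W_i cosα_i − u_i·Δl_i)·tanφ'] / Σ W_i sinα_i, with Δl_i = b_i / cosα_i.
Slice 1: Δl = 1.6/cos(-5.8°) = 1.608 m; N'_1 = 14·cos(-5.8°) − 0·1.608 = 13.9; c'Δl = 14.63; W sinα = -1.4
Slice 2: Δl = 2.6/cos5.0° = 2.610 m; N'_2 = 69·cos5.0° − 6·2.610 = 53.1; c'Δl = 23.75; W sinα = 6.0
Slice 3: Δl = 1.3/cos15.2° = 1.347 m; N'_3 = 48·cos15.2° − 16·1.347 = 24.8; c'Δl = 12.26; W sinα = 12.6
Slice 4: Δl = 2.0/cos24.2° = 2.193 m; N'_4 = 69·cos24.2° − 18·2.193 = 23.5; c'Δl = 19.95; W sinα = 28.3
Slice 5: Δl = 2.0/cos36.1° = 2.475 m; N'_5 = 29·cos36.1° − 4·2.475 = 13.5; c'Δl = 22.53; W sinα = 17.1
Σc'Δl = 93.1 kN/m; ΣN' = 128.8 kN/m; ΣW sinα = 62.6 kN/m
Resisting = 93.1 + 128.8·tan24.8° = 93.1 + 59.5 = 152.6 kN/m
FS = 152.6 / 62.6 = 2.440

FS = 2.44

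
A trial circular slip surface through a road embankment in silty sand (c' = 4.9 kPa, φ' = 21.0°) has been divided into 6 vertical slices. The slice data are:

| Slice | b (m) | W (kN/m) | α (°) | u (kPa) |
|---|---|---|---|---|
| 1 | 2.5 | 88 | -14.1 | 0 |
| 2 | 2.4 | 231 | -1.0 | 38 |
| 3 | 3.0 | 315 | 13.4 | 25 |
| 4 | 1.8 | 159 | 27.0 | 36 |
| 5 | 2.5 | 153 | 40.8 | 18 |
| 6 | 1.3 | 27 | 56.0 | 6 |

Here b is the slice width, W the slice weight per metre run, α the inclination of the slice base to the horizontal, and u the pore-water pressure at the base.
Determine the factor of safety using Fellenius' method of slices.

Ordinary method of slices: FS = Σ[c'·Δl_i + (W_i cosα_i − u_i·Δl_i)·tanφ'] / Σ W_i sinα_i, with Δl_i = b_i / cosα_i.
Slice 1: Δl = 2.5/cos(-14.1°) = 2.578 m; N'_1 = 88·cos(-14.1°) − 0·2.578 = 85.3; c'Δl = 12.63; W sinα = -21.4
Slice 2: Δl = 2.4/cos(-1.0°) = 2.400 m; N'_2 = 231·cos(-1.0°) − 38·2.400 = 139.8; c'Δl = 11.76; W sinα = -4.0
Slice 3: Δl = 3.0/cos13.4° = 3.084 m; N'_3 = 315·cos13.4° − 25·3.084 = 229.3; c'Δl = 15.11; W sinα = 73.0
Slice 4: Δl = 1.8/cos27.0° = 2.020 m; N'_4 = 159·cos27.0° − 36·2.020 = 68.9; c'Δl = 9.90; W sinα = 72.2
Slice 5: Δl = 2.5/cos40.8° = 3.303 m; N'_5 = 153·cos40.8° − 18·3.303 = 56.4; c'Δl = 16.18; W sinα = 100.0
Slice 6: Δl = 1.3/cos56.0° = 2.325 m; N'_6 = 27·cos56.0° − 6·2.325 = 1.1; c'Δl = 11.39; W sinα = 22.4
Σc'Δl = 77.0 kN/m; ΣN' = 580.9 kN/m; ΣW sinα = 242.1 kN/m
Resisting = 77.0 + 580.9·tan21.0° = 77.0 + 223.0 = 300.0 kN/m
FS = 300.0 / 242.1 = 1.239

FS = 1.24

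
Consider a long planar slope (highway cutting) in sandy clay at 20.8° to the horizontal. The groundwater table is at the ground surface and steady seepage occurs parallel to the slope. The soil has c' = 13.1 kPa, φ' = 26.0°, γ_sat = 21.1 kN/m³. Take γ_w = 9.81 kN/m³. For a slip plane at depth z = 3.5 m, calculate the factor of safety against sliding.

FS = 1.22

With seepage parallel to the slope and the water table at the surface, the effective normal stress on the slip plane uses the buoyant unit weight γ' = γ_sat − γ_w while the driving shear stress uses γ_sat:
FS = [c' + γ' z cos²β tanφ'] / [γ_sat z sinβ cosβ]
γ' = 21.1 − 9.81 = 11.29 kN/m³
Numerator = 13.1 + 11.29·3.5·cos²20.8°·tan26.0° = 13.1 + 11.29·3.5·0.8739·0.4877 = 29.942 kPa
Denominator = 21.1·3.5·sin20.8°·cos20.8° = 21.1·3.5·0.3551·0.9348 = 24.515 kPa
FS = 29.942 / 24.515 = 1.221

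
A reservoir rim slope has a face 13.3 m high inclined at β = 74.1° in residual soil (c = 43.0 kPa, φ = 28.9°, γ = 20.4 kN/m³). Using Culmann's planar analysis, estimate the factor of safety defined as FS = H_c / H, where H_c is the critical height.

H_c = (4c/γ) · sinβ cosφ / [1 − cos(β − φ)]
    = (4·43.0/20.4) · sin74.1°·cos28.9° / [1 − cos45.2°]
    = 8.431 · 0.8420 / 0.2954 = 24.03 m
FS = H_c / H = 24.03 / 13.3 = 1.807

FS = 1.81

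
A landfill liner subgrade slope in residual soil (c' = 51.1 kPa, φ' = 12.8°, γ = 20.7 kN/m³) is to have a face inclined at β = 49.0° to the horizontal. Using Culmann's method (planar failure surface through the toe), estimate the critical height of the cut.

Culmann's analysis gives the critical failure plane at α_cr = (β + φ')/2 = (49.0 + 12.8)/2 = 30.9°, and the critical height
H_c = (4c'/γ) · sinβ cosφ' / [1 − cos(β − φ')]
    = (4·51.1/20.7) · sin49.0°·cos12.8° / [1 − cos(36.2°)]
    = 9.874 · 0.7547·0.9751 / [1 − 0.8070]
    = 9.874 · 0.7360 / 0.1930
    = 37.65 m

H_c = 37.65 m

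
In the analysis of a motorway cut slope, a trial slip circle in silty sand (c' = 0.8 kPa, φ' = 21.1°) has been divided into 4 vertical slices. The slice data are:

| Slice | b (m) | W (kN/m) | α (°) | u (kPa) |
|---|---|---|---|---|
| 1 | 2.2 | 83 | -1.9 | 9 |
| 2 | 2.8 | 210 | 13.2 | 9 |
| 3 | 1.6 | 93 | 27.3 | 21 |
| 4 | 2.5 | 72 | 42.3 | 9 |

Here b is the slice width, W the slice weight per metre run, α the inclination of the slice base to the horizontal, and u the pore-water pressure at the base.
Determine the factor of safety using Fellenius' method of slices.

Ordinary method of slices: FS = Σ[c'·Δl_i + (W_i cosα_i − u_i·Δl_i)·tanφ'] / Σ W_i sinα_i, with Δl_i = b_i / cosα_i.
Slice 1: Δl = 2.2/cos(-1.9°) = 2.201 m; N'_1 = 83·cos(-1.9°) − 9·2.201 = 63.1; c'Δl = 1.76; W sinα = -2.8
Slice 2: Δl = 2.8/cos13.2° = 2.876 m; N'_2 = 210·cos13.2° − 9·2.876 = 178.6; c'Δl = 2.30; W sinα = 48.0
Slice 3: Δl = 1.6/cos27.3° = 1.801 m; N'_3 = 93·cos27.3° − 21·1.801 = 44.8; c'Δl = 1.44; W sinα = 42.7
Slice 4: Δl = 2.5/cos42.3° = 3.380 m; N'_4 = 72·cos42.3° − 9·3.380 = 22.8; c'Δl = 2.70; W sinα = 48.5
Σc'Δl = 8.2 kN/m; ΣN' = 309.4 kN/m; ΣW sinα = 136.3 kN/m
Resisting = 8.2 + 309.4·tan21.1° = 8.2 + 119.4 = 127.6 kN/m
FS = 127.6 / 136.3 = 0.936

FS = 0.94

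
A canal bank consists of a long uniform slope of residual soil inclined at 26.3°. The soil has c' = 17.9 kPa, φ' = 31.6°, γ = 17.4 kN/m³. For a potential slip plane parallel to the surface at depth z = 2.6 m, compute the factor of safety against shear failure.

For an infinite slope with a slip plane parallel to the surface (no pore pressure): FS = [c' + γz cos²β tanφ'] / [γz sinβ cosβ].
γz = 17.4·2.6 = 45.24 kN/m²
Numerator = 17.9 + 45.24·cos²26.3°·tan31.6° = 17.9 + 45.24·0.8037·0.6152 = 40.268 kPa
Denominator = 45.24·sin26.3°·cos26.3° = 45.24·0.4431·0.8965 = 17.970 kPa
FS = 40.268 / 17.970 = 2.241

FS = 2.24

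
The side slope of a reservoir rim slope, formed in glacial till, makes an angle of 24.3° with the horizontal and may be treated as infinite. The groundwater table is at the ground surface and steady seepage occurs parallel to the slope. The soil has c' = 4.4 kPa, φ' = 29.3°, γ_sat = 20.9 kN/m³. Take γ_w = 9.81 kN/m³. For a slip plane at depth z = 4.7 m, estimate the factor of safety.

FS = 0.78

With seepage parallel to the slope and the water table at the surface, the effective normal stress on the slip plane uses the buoyant unit weight γ' = γ_sat − γ_w while the driving shear stress uses γ_sat:
FS = [c' + γ' z cos²β tanφ'] / [γ_sat z sinβ cosβ]
γ' = 20.9 − 9.81 = 11.09 kN/m³
Numerator = 4.4 + 11.09·4.7·cos²24.3°·tan29.3° = 4.4 + 11.09·4.7·0.8307·0.5612 = 28.697 kPa
Denominator = 20.9·4.7·sin24.3°·cos24.3° = 20.9·4.7·0.4115·0.9114 = 36.842 kPa
FS = 28.697 / 36.842 = 0.779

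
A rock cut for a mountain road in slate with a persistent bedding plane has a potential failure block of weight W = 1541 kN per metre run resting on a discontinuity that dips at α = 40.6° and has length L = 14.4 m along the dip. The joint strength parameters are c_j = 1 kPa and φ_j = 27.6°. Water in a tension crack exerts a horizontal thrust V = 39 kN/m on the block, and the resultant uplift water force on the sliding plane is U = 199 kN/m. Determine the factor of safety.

Resolving the block weight along and normal to the plane and applying the Mohr–Coulomb strength on the joint:
N' = W cosα − U − V sinα = 1541·cos40.6° − 199 − 39·sin40.6° = 945.7 kN/m
Driving force T = W sinα + V cosα = 1541·sin40.6° + 39·cos40.6° = 1032.5 kN/m
Resisting force R = c_j·L + N'·tanφ_j = 1·14.4 + 945.7·tan27.6° = 14.4 + 494.4 = 508.8 kN/m
FS = R / T = 508.8 / 1032.5 = 0.493

FS = 0.49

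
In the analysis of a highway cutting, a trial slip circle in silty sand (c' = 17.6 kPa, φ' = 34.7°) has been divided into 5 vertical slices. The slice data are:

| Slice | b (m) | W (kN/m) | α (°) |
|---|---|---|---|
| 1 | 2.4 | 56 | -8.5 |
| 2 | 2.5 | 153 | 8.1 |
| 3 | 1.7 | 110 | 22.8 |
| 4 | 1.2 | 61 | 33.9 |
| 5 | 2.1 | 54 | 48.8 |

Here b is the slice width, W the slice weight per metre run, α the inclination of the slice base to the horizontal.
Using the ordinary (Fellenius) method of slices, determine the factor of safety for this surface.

FS = 3.63

Ordinary method of slices: FS = Σ[c'·Δl_i + (W_i cosα_i)·tanφ'] / Σ W_i sinα_i, with Δl_i = b_i / cosα_i.
Slice 1: Δl = 2.4/cos(-8.5°) = 2.427 m; N'_1 = 56·cos(-8.5°) = 55.4; c'Δl = 42.71; W sinα = -8.3
Slice 2: Δl = 2.5/cos8.1° = 2.525 m; N'_2 = 153·cos8.1° = 151.5; c'Δl = 44.44; W sinα = 21.6
Slice 3: Δl = 1.7/cos22.8° = 1.844 m; N'_3 = 110·cos22.8° = 101.4; c'Δl = 32.46; W sinα = 42.6
Slice 4: Δl = 1.2/cos33.9° = 1.446 m; N'_4 = 61·cos33.9° = 50.6; c'Δl = 25.45; W sinα = 34.0
Slice 5: Δl = 2.1/cos48.8° = 3.188 m; N'_5 = 54·cos48.8° = 35.6; c'Δl = 56.11; W sinα = 40.6
Σc'Δl = 201.2 kN/m; ΣN' = 394.5 kN/m; ΣW sinα = 130.6 kN/m
Resisting = 201.2 + 394.5·tan34.7° = 201.2 + 273.1 = 474.3 kN/m
FS = 474.3 / 130.6 = 3.633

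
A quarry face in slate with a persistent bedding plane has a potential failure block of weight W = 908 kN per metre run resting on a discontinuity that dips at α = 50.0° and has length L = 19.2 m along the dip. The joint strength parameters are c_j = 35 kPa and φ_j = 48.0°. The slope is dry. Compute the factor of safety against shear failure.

Resolving the block weight along and normal to the plane and applying the Mohr–Coulomb strength on the joint:
N' = W cosα = 908·cos50.0° = 583.7 kN/m
Driving force T = W sinα = 908·sin50.0° = 695.6 kN/m
Resisting force R = c_j·L + N'·tanφ_j = 35·19.2 + 583.7·tan48.0° = 672.0 + 648.2 = 1320.2 kN/m
FS = R / T = 1320.2 / 695.6 = 1.898

FS = 1.90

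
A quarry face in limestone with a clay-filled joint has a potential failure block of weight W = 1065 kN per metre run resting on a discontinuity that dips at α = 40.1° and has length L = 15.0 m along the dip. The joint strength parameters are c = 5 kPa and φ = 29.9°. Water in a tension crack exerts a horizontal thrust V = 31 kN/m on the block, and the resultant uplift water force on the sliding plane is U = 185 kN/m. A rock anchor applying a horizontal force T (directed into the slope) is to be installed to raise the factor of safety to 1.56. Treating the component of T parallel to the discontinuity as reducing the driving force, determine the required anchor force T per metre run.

T = 436 kN/m

Resolving forces along and normal to the sliding plane, with the horizontal anchor force T adding T·sinα to the effective normal force and T·cosα acting up the plane against the driving force:
FS = [cL + (W cosα − U − V sinα + T sinα) tanφ] / [W sinα + V cosα − T cosα]
Without the anchor: N' = 609.7 kN/m, driving T_d = 709.7 kN/m, resisting R = 5·15.0 + 609.7·tan29.9° = 425.6 kN/m, FS = 0.60.
Setting FS = 1.56 and solving for T:
1.56·(709.7 − T cos40.1°) = 425.6 + T sin40.1°·tan29.9°
T·(sin40.1°·tan29.9° + 1.56·cos40.1°) = 1.56·709.7 − 425.6
T·(0.6441·0.5750 + 1.56·0.7649) = 1107.1 − 425.6 = 681.6
T·1.5637 = 681.6
T = 435.9 kN/m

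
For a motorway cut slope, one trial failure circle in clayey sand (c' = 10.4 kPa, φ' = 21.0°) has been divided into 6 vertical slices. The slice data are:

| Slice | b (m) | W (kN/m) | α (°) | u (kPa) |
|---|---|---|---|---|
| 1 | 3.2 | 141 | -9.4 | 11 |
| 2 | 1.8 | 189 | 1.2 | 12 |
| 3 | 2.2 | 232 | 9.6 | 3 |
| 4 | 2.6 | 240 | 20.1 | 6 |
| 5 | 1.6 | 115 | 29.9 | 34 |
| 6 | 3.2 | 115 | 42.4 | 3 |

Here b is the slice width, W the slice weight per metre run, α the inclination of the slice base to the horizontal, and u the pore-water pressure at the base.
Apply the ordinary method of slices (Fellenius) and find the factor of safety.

Ordinary method of slices: FS = Σ[c'·Δl_i + (W_i cosα_i − u_i·Δl_i)·tanφ'] / Σ W_i sinα_i, with Δl_i = b_i / cosα_i.
Slice 1: Δl = 3.2/cos(-9.4°) = 3.244 m; N'_1 = 141·cos(-9.4°) − 11·3.244 = 103.4; c'Δl = 33.73; W sinα = -23.0
Slice 2: Δl = 1.8/cos1.2° = 1.800 m; N'_2 = 189·cos1.2° − 12·1.800 = 167.4; c'Δl = 18.72; W sinα = 4.0
Slice 3: Δl = 2.2/cos9.6° = 2.231 m; N'_3 = 232·cos9.6° − 3·2.231 = 222.1; c'Δl = 23.20; W sinα = 38.7
Slice 4: Δl = 2.6/cos20.1° = 2.769 m; N'_4 = 240·cos20.1° − 6·2.769 = 208.8; c'Δl = 28.79; W sinα = 82.5
Slice 5: Δl = 1.6/cos29.9° = 1.846 m; N'_5 = 115·cos29.9° − 34·1.846 = 36.9; c'Δl = 19.19; W sinα = 57.3
Slice 6: Δl = 3.2/cos42.4° = 4.333 m; N'_6 = 115·cos42.4° − 3·4.333 = 71.9; c'Δl = 45.07; W sinα = 77.5
Σc'Δl = 168.7 kN/m; ΣN' = 810.5 kN/m; ΣW sinα = 237.0 kN/m
Resisting = 168.7 + 810.5·tan21.0° = 168.7 + 311.1 = 479.8 kN/m
FS = 479.8 / 237.0 = 2.025

FS = 2.02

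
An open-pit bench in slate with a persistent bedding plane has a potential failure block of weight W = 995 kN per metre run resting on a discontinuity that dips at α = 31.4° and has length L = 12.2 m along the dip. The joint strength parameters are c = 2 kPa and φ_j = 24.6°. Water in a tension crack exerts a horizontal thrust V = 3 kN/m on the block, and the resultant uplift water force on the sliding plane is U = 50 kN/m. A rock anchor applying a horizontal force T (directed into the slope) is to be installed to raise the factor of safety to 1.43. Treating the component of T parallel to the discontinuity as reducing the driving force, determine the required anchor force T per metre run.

Resolving forces along and normal to the sliding plane, with the horizontal anchor force T adding T·sinα to the effective normal force and T·cosα acting up the plane against the driving force:
FS = [cL + (W cosα − U − V sinα + T sinα) tanφ_j] / [W sinα + V cosα − T cosα]
Without the anchor: N' = 797.7 kN/m, driving T_d = 521.0 kN/m, resisting R = 2·12.2 + 797.7·tan24.6° = 389.6 kN/m, FS = 0.75.
Setting FS = 1.43 and solving for T:
1.43·(521.0 − T cos31.4°) = 389.6 + T sin31.4°·tan24.6°
T·(sin31.4°·tan24.6° + 1.43·cos31.4°) = 1.43·521.0 − 389.6
T·(0.5210·0.4578 + 1.43·0.8536) = 745.0 − 389.6 = 355.4
T·1.4591 = 355.4
T = 243.5 kN/m

T = 244 kN/m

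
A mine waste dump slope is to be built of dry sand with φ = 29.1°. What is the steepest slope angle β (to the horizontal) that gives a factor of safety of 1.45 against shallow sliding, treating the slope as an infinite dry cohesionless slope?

β = 21.0°

For an infinite dry cohesionless slope FS = tanφ/tanβ, so tanβ = tanφ / FS.
tanβ = tan29.1° / 1.45 = 0.5566 / 1.45 = 0.3839
β = arctan(0.3839) = 21.00°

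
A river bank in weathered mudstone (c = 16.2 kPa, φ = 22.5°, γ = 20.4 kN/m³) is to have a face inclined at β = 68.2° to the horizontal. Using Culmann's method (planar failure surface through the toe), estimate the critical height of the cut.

Culmann's analysis gives the critical failure plane at α_cr = (β + φ)/2 = (68.2 + 22.5)/2 = 45.4°, and the critical height
H_c = (4c/γ) · sinβ cosφ / [1 − cos(β − φ)]
    = (4·16.2/20.4) · sin68.2°·cos22.5° / [1 − cos(45.7°)]
    = 3.176 · 0.9285·0.9239 / [1 − 0.6984]
    = 3.176 · 0.8578 / 0.3016
    = 9.03 m

H_c = 9.03 m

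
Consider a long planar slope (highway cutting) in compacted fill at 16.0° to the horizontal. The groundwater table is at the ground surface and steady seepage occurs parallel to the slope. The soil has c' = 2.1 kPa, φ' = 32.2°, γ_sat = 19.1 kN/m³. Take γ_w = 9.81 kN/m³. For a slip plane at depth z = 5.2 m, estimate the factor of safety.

FS = 1.15

With seepage parallel to the slope and the water table at the surface, the effective normal stress on the slip plane uses the buoyant unit weight γ' = γ_sat − γ_w while the driving shear stress uses γ_sat:
FS = [c' + γ' z cos²β tanφ'] / [γ_sat z sinβ cosβ]
γ' = 19.1 − 9.81 = 9.29 kN/m³
Numerator = 2.1 + 9.29·5.2·cos²16.0°·tan32.2° = 2.1 + 9.29·5.2·0.9240·0.6297 = 30.210 kPa
Denominator = 19.1·5.2·sin16.0°·cos16.0° = 19.1·5.2·0.2756·0.9613 = 26.316 kPa
FS = 30.210 / 26.316 = 1.148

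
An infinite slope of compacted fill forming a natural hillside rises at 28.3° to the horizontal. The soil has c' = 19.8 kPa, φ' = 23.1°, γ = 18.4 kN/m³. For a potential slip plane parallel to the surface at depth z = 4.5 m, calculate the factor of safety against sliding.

For an infinite slope with a slip plane parallel to the surface (no pore pressure): FS = [c' + γz cos²β tanφ'] / [γz sinβ cosβ].
γz = 18.4·4.5 = 82.80 kN/m²
Numerator = 19.8 + 82.80·cos²28.3°·tan23.1° = 19.8 + 82.80·0.7752·0.4265 = 47.179 kPa
Denominator = 82.80·sin28.3°·cos28.3° = 82.80·0.4741·0.8805 = 34.563 kPa
FS = 47.179 / 34.563 = 1.365

FS = 1.37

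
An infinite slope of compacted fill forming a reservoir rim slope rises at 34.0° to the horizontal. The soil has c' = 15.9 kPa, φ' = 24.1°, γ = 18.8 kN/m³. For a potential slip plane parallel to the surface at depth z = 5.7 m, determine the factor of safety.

FS = 0.98

For an infinite slope with a slip plane parallel to the surface (no pore pressure): FS = [c' + γz cos²β tanφ'] / [γz sinβ cosβ].
γz = 18.8·5.7 = 107.16 kN/m²
Numerator = 15.9 + 107.16·cos²34.0°·tan24.1° = 15.9 + 107.16·0.6873·0.4473 = 48.846 kPa
Denominator = 107.16·sin34.0°·cos34.0° = 107.16·0.5592·0.8290 = 49.679 kPa
FS = 48.846 / 49.679 = 0.983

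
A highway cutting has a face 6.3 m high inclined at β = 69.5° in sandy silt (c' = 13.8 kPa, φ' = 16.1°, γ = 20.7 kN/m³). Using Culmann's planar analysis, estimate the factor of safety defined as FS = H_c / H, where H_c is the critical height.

H_c = (4c'/γ) · sinβ cosφ' / [1 − cos(β − φ')]
    = (4·13.8/20.7) · sin69.5°·cos16.1° / [1 − cos53.4°]
    = 2.667 · 0.8999 / 0.4038 = 5.94 m
FS = H_c / H = 5.94 / 6.3 = 0.943

FS = 0.94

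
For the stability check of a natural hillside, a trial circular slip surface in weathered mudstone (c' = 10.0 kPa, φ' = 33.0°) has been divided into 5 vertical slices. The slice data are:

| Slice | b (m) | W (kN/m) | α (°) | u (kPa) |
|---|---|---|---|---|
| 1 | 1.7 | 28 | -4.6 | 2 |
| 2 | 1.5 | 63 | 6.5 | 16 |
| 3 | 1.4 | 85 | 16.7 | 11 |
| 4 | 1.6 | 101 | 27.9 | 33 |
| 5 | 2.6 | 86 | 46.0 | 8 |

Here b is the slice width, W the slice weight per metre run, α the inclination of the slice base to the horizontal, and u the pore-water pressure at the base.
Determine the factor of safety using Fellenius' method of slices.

Ordinary method of slices: FS = Σ[c'·Δl_i + (W_i cosα_i − u_i·Δl_i)·tanφ'] / Σ W_i sinα_i, with Δl_i = b_i / cosα_i.
Slice 1: Δl = 1.7/cos(-4.6°) = 1.705 m; N'_1 = 28·cos(-4.6°) − 2·1.705 = 24.5; c'Δl = 17.05; W sinα = -2.2
Slice 2: Δl = 1.5/cos6.5° = 1.510 m; N'_2 = 63·cos6.5° − 16·1.510 = 38.4; c'Δl = 15.10; W sinα = 7.1
Slice 3: Δl = 1.4/cos16.7° = 1.462 m; N'_3 = 85·cos16.7° − 11·1.462 = 65.3; c'Δl = 14.62; W sinα = 24.4
Slice 4: Δl = 1.6/cos27.9° = 1.810 m; N'_4 = 101·cos27.9° − 33·1.810 = 29.5; c'Δl = 18.10; W sinα = 47.3
Slice 5: Δl = 2.6/cos46.0° = 3.743 m; N'_5 = 86·cos46.0° − 8·3.743 = 29.8; c'Δl = 37.43; W sinα = 61.9
Σc'Δl = 102.3 kN/m; ΣN' = 187.6 kN/m; ΣW sinα = 138.4 kN/m
Resisting = 102.3 + 187.6·tan33.0° = 102.3 + 121.8 = 224.1 kN/m
FS = 224.1 / 138.4 = 1.619

FS = 1.62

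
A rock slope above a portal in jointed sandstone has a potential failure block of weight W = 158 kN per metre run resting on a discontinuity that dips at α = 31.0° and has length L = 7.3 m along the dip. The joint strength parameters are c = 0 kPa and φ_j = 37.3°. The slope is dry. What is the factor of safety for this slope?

Resolving the block weight along and normal to the plane and applying the Mohr–Coulomb strength on the joint:
N' = W cosα = 158·cos31.0° = 135.4 kN/m
Driving force T = W sinα = 158·sin31.0° = 81.4 kN/m
Resisting force R = c·L + N'·tanφ_j = 0·7.3 + 135.4·tan37.3° = 0.0 + 103.2 = 103.2 kN/m
FS = R / T = 103.2 / 81.4 = 1.268

FS = 1.27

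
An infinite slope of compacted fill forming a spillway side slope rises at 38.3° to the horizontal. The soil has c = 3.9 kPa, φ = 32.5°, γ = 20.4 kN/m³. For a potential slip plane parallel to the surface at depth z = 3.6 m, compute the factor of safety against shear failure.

For an infinite slope with a slip plane parallel to the surface (no pore pressure): FS = [c + γz cos²β tanφ] / [γz sinβ cosβ].
γz = 20.4·3.6 = 73.44 kN/m²
Numerator = 3.9 + 73.44·cos²38.3°·tan32.5° = 3.9 + 73.44·0.6159·0.6371 = 32.715 kPa
Denominator = 73.44·sin38.3°·cos38.3° = 73.44·0.6198·0.7848 = 35.720 kPa
FS = 32.715 / 35.720 = 0.916

FS = 0.92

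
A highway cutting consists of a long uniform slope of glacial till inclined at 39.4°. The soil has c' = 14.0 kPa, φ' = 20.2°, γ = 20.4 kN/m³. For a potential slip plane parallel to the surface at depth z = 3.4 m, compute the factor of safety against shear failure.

For an infinite slope with a slip plane parallel to the surface (no pore pressure): FS = [c' + γz cos²β tanφ'] / [γz sinβ cosβ].
γz = 20.4·3.4 = 69.36 kN/m²
Numerator = 14.0 + 69.36·cos²39.4°·tan20.2° = 14.0 + 69.36·0.5971·0.3679 = 29.238 kPa
Denominator = 69.36·sin39.4°·cos39.4° = 69.36·0.6347·0.7727 = 34.020 kPa
FS = 29.238 / 34.020 = 0.859

FS = 0.86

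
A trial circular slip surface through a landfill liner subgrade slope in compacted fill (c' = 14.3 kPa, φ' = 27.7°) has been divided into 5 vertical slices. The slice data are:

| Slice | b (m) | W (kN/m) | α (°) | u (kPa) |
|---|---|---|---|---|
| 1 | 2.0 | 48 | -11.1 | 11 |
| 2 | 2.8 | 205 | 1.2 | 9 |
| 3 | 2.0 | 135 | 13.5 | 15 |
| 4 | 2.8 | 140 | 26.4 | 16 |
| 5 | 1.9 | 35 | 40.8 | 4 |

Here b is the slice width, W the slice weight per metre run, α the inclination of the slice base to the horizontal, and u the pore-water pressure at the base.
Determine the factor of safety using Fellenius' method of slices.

Ordinary method of slices: FS = Σ[c'·Δl_i + (W_i cosα_i − u_i·Δl_i)·tanφ'] / Σ W_i sinα_i, with Δl_i = b_i / cosα_i.
Slice 1: Δl = 2.0/cos(-11.1°) = 2.038 m; N'_1 = 48·cos(-11.1°) − 11·2.038 = 24.7; c'Δl = 29.15; W sinα = -9.2
Slice 2: Δl = 2.8/cos1.2° = 2.801 m; N'_2 = 205·cos1.2° − 9·2.801 = 179.7; c'Δl = 40.05; W sinα = 4.3
Slice 3: Δl = 2.0/cos13.5° = 2.057 m; N'_3 = 135·cos13.5° − 15·2.057 = 100.4; c'Δl = 29.41; W sinα = 31.5
Slice 4: Δl = 2.8/cos26.4° = 3.126 m; N'_4 = 140·cos26.4° − 16·3.126 = 75.4; c'Δl = 44.70; W sinα = 62.2
Slice 5: Δl = 1.9/cos40.8° = 2.510 m; N'_5 = 35·cos40.8° − 4·2.510 = 16.5; c'Δl = 35.89; W sinα = 22.9
Σc'Δl = 179.2 kN/m; ΣN' = 396.7 kN/m; ΣW sinα = 111.7 kN/m
Resisting = 179.2 + 396.7·tan27.7° = 179.2 + 208.3 = 387.5 kN/m
FS = 387.5 / 111.7 = 3.469

FS = 3.47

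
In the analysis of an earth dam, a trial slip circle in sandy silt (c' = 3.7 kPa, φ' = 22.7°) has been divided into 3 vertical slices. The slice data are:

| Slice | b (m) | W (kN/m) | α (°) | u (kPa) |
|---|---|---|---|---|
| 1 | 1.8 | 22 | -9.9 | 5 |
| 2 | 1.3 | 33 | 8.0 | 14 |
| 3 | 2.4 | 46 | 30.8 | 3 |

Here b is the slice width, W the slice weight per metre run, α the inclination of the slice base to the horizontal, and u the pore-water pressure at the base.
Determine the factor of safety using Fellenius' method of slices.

Ordinary method of slices: FS = Σ[c'·Δl_i + (W_i cosα_i − u_i·Δl_i)·tanφ'] / Σ W_i sinα_i, with Δl_i = b_i / cosα_i.
Slice 1: Δl = 1.8/cos(-9.9°) = 1.827 m; N'_1 = 22·cos(-9.9°) − 5·1.827 = 12.5; c'Δl = 6.76; W sinα = -3.8
Slice 2: Δl = 1.3/cos8.0° = 1.313 m; N'_2 = 33·cos8.0° − 14·1.313 = 14.3; c'Δl = 4.86; W sinα = 4.6
Slice 3: Δl = 2.4/cos30.8° = 2.794 m; N'_3 = 46·cos30.8° − 3·2.794 = 31.1; c'Δl = 10.34; W sinα = 23.6
Σc'Δl = 22.0 kN/m; ΣN' = 58.0 kN/m; ΣW sinα = 24.4 kN/m
Resisting = 22.0 + 58.0·tan22.7° = 22.0 + 24.2 = 46.2 kN/m
FS = 46.2 / 24.4 = 1.896

FS = 1.90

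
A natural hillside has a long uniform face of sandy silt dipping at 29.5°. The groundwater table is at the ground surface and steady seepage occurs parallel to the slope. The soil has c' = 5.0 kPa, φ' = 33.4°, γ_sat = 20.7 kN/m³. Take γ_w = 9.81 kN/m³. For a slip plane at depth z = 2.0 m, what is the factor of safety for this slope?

With seepage parallel to the slope and the water table at the surface, the effective normal stress on the slip plane uses the buoyant unit weight γ' = γ_sat − γ_w while the driving shear stress uses γ_sat:
FS = [c' + γ' z cos²β tanφ'] / [γ_sat z sinβ cosβ]
γ' = 20.7 − 9.81 = 10.89 kN/m³
Numerator = 5.0 + 10.89·2.0·cos²29.5°·tan33.4° = 5.0 + 10.89·2.0·0.7575·0.6594 = 15.879 kPa
Denominator = 20.7·2.0·sin29.5°·cos29.5° = 20.7·2.0·0.4924·0.8704 = 17.743 kPa
FS = 15.879 / 17.743 = 0.895

FS = 0.89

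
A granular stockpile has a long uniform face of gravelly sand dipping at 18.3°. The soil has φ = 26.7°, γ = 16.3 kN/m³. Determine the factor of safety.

For a dry cohesionless infinite slope the factor of safety is FS = tanφ / tanβ.
FS = tan26.7° / tan18.3° = 0.5029 / 0.3307 = 1.521

FS = 1.52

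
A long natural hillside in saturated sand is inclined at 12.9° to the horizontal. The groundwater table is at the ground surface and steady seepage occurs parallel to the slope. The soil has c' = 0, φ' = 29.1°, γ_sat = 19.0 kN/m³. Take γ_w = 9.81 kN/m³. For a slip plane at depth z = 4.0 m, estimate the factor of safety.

FS = 1.18

With seepage parallel to the slope and the water table at the surface, the effective normal stress on the slip plane uses the buoyant unit weight γ' = γ_sat − γ_w while the driving shear stress uses γ_sat:
FS = [c' + γ' z cos²β tanφ'] / [γ_sat z sinβ cosβ]
(For c' = 0 this reduces to FS = (γ'/γ_sat)·tanφ'/tanβ.)
γ' = 19.0 − 9.81 = 9.19 kN/m³
Numerator = 0.0 + 9.19·4.0·cos²12.9°·tan29.1° = 0.0 + 9.19·4.0·0.9502·0.5566 = 19.441 kPa
Denominator = 19.0·4.0·sin12.9°·cos12.9° = 19.0·4.0·0.2233·0.9748 = 16.539 kPa
FS = 19.441 / 16.539 = 1.175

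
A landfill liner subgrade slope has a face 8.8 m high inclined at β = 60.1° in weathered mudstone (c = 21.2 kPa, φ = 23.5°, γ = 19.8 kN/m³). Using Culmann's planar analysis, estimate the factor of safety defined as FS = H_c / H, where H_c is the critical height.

H_c = (4c/γ) · sinβ cosφ / [1 − cos(β − φ)]
    = (4·21.2/19.8) · sin60.1°·cos23.5° / [1 − cos36.6°]
    = 4.283 · 0.7950 / 0.1972 = 17.27 m
FS = H_c / H = 17.27 / 8.8 = 1.962

FS = 1.96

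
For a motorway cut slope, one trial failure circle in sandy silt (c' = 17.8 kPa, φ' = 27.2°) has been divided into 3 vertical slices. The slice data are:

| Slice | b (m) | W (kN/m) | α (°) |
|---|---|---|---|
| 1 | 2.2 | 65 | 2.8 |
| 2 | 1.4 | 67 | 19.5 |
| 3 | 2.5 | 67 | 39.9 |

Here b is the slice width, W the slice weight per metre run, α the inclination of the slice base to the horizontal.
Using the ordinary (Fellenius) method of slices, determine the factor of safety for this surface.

FS = 3.15

Ordinary method of slices: FS = Σ[c'·Δl_i + (W_i cosα_i)·tanφ'] / Σ W_i sinα_i, with Δl_i = b_i / cosα_i.
Slice 1: Δl = 2.2/cos2.8° = 2.203 m; N'_1 = 65·cos2.8° = 64.9; c'Δl = 39.21; W sinα = 3.2
Slice 2: Δl = 1.4/cos19.5° = 1.485 m; N'_2 = 67·cos19.5° = 63.2; c'Δl = 26.44; W sinα = 22.4
Slice 3: Δl = 2.5/cos39.9° = 3.259 m; N'_3 = 67·cos39.9° = 51.4; c'Δl = 58.01; W sinα = 43.0
Σc'Δl = 123.6 kN/m; ΣN' = 179.5 kN/m; ΣW sinα = 68.5 kN/m
Resisting = 123.6 + 179.5·tan27.2° = 123.6 + 92.2 = 215.9 kN/m
FS = 215.9 / 68.5 = 3.151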